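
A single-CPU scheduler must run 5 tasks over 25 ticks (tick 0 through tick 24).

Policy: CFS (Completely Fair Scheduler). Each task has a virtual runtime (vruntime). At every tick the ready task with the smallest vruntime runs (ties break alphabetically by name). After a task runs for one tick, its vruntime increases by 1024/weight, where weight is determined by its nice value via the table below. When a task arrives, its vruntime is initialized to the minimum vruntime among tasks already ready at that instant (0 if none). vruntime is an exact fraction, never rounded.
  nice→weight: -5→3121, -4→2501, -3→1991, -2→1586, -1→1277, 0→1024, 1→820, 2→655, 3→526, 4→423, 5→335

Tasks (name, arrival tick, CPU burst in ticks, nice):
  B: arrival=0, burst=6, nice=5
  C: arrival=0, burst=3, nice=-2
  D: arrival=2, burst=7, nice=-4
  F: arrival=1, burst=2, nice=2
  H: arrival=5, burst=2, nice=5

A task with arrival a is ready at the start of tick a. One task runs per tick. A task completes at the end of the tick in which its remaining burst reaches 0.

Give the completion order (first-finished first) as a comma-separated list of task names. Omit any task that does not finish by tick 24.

t=0: vr[B=0 C=0] → run B
t=1: vr[B=1024/335 C=0 F=0] → run C
t=2: vr[B=1024/335 C=512/793 D=0 F=0] → run D
t=3: vr[B=1024/335 C=512/793 D=1024/2501 F=0] → run F
t=4: vr[B=1024/335 C=512/793 D=1024/2501 F=1024/655] → run D
t=5: vr[B=1024/335 C=512/793 D=2048/2501 F=1024/655 H=512/793] → run C
t=6: vr[B=1024/335 C=1024/793 D=2048/2501 F=1024/655 H=512/793] → run H
t=7: vr[B=1024/335 C=1024/793 D=2048/2501 F=1024/655 H=983552/265655] → run D
t=8: vr[B=1024/335 C=1024/793 D=3072/2501 F=1024/655 H=983552/265655] → run D
t=9: vr[B=1024/335 C=1024/793 D=4096/2501 F=1024/655 H=983552/265655] → run C
t=10: vr[B=1024/335 D=4096/2501 F=1024/655 H=983552/265655] → run F
t=11: vr[B=1024/335 D=4096/2501 H=983552/265655] → run D
t=12: vr[B=1024/335 D=5120/2501 H=983552/265655] → run D
t=13: vr[B=1024/335 D=6144/2501 H=983552/265655] → run D
t=14: vr[B=1024/335 H=983552/265655] → run B
t=15: vr[B=2048/335 H=983552/265655] → run H
t=16: vr[B=2048/335] → run B
t=17: vr[B=3072/335] → run B
t=18: vr[B=4096/335] → run B
t=19: vr[B=1024/67] → run B
t=20: (idle)
t=21: (idle)
t=22: (idle)
t=23: (idle)
t=24: (idle)

completion order = C, F, D, H, B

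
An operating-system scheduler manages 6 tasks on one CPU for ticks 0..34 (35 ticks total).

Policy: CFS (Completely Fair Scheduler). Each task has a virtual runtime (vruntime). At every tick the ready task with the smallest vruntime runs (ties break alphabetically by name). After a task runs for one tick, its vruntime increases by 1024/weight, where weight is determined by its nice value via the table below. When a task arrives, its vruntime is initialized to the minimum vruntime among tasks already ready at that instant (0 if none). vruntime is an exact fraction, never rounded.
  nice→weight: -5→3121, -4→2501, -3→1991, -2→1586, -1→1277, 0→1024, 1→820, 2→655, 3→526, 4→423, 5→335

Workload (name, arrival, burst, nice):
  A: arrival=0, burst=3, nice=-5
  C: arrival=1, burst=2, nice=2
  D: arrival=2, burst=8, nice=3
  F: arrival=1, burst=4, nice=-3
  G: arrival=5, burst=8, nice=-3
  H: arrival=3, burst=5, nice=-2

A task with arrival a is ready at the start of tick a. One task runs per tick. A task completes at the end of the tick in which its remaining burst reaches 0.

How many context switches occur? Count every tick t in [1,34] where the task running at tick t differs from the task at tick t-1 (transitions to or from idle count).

context switches = 22

t=0: vr[A=0] → run A
t=1: vr[A=1024/3121 C=1024/3121 F=1024/3121] → run A
t=2: vr[A=2048/3121 C=1024/3121 D=1024/3121 F=1024/3121] → run C
t=3: vr[A=2048/3121 C=3866624/2044255 D=1024/3121 F=1024/3121 H=1024/3121] → run D
t=4: vr[A=2048/3121 C=3866624/2044255 D=1867264/820823 F=1024/3121 H=1024/3121] → run F
t=5: vr[A=2048/3121 C=3866624/2044255 D=1867264/820823 F=5234688/6213911 G=1024/3121 H=1024/3121] → run G
t=6: vr[A=2048/3121 C=3866624/2044255 D=1867264/820823 F=5234688/6213911 G=5234688/6213911 H=1024/3121] → run H
t=7: vr[A=2048/3121 C=3866624/2044255 D=1867264/820823 F=5234688/6213911 G=5234688/6213911 H=2409984/2474953] → run A
t=8: vr[C=3866624/2044255 D=1867264/820823 F=5234688/6213911 G=5234688/6213911 H=2409984/2474953] → run F
t=9: vr[C=3866624/2044255 D=1867264/820823 F=8430592/6213911 G=5234688/6213911 H=2409984/2474953] → run G
t=10: vr[C=3866624/2044255 D=1867264/820823 F=8430592/6213911 G=8430592/6213911 H=2409984/2474953] → run H
t=11: vr[C=3866624/2044255 D=1867264/820823 F=8430592/6213911 G=8430592/6213911 H=4007936/2474953] → run F
t=12: vr[C=3866624/2044255 D=1867264/820823 F=11626496/6213911 G=8430592/6213911 H=4007936/2474953] → run G
t=13: vr[C=3866624/2044255 D=1867264/820823 F=11626496/6213911 G=11626496/6213911 H=4007936/2474953] → run H
t=14: vr[C=3866624/2044255 D=1867264/820823 F=11626496/6213911 G=11626496/6213911 H=5605888/2474953] → run F
t=15: vr[C=3866624/2044255 D=1867264/820823 G=11626496/6213911 H=5605888/2474953] → run G
t=16: vr[C=3866624/2044255 D=1867264/820823 G=14822400/6213911 H=5605888/2474953] → run C
t=17: vr[D=1867264/820823 G=14822400/6213911 H=5605888/2474953] → run H
t=18: vr[D=1867264/820823 G=14822400/6213911 H=7203840/2474953] → run D
t=19: vr[D=3465216/820823 G=14822400/6213911 H=7203840/2474953] → run G
t=20: vr[D=3465216/820823 G=18018304/6213911 H=7203840/2474953] → run G
t=21: vr[D=3465216/820823 G=21214208/6213911 H=7203840/2474953] → run H
t=22: vr[D=3465216/820823 G=21214208/6213911] → run G
t=23: vr[D=3465216/820823 G=24410112/6213911] → run G
t=24: vr[D=3465216/820823] → run D
t=25: vr[D=5063168/820823] → run D
t=26: vr[D=6661120/820823] → run D
t=27: vr[D=8259072/820823] → run D
t=28: vr[D=9857024/820823] → run D
t=29: vr[D=11454976/820823] → run D
t=30: (idle)
t=31: (idle)
t=32: (idle)
t=33: (idle)
t=34: (idle)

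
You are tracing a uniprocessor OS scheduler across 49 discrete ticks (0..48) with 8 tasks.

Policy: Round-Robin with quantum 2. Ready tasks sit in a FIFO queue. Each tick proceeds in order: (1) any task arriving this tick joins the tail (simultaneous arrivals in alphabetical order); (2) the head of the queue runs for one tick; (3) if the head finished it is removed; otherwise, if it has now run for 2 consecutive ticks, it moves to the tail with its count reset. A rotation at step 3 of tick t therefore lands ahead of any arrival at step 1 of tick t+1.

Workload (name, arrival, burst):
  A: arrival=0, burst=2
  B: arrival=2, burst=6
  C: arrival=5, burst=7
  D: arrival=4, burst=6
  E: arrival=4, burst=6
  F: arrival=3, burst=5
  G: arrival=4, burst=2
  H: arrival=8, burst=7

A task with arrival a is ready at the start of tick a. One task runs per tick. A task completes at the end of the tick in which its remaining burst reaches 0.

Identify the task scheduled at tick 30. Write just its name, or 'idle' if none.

running at tick 30 = H

t=0: queue=[A] q_used=0 → run A
t=1: queue=[A] q_used=1 → run A
t=2: queue=[B] q_used=0 → run B
t=3: queue=[B,F] q_used=1 → run B
t=4: queue=[F,B,D,E,G] q_used=0 → run F
t=5: queue=[F,B,D,E,G,C] q_used=1 → run F
t=6: queue=[B,D,E,G,C,F] q_used=0 → run B
t=7: queue=[B,D,E,G,C,F] q_used=1 → run B
t=8: queue=[D,E,G,C,F,B,H] q_used=0 → run D
t=9: queue=[D,E,G,C,F,B,H] q_used=1 → run D
t=10: queue=[E,G,C,F,B,H,D] q_used=0 → run E
t=11: queue=[E,G,C,F,B,H,D] q_used=1 → run E
t=12: queue=[G,C,F,B,H,D,E] q_used=0 → run G
t=13: queue=[G,C,F,B,H,D,E] q_used=1 → run G
t=14: queue=[C,F,B,H,D,E] q_used=0 → run C
t=15: queue=[C,F,B,H,D,E] q_used=1 → run C
t=16: queue=[F,B,H,D,E,C] q_used=0 → run F
t=17: queue=[F,B,H,D,E,C] q_used=1 → run F
t=18: queue=[B,H,D,E,C,F] q_used=0 → run B
t=19: queue=[B,H,D,E,C,F] q_used=1 → run B
t=20: queue=[H,D,E,C,F] q_used=0 → run H
t=21: queue=[H,D,E,C,F] q_used=1 → run H
t=22: queue=[D,E,C,F,H] q_used=0 → run D
t=23: queue=[D,E,C,F,H] q_used=1 → run D
t=24: queue=[E,C,F,H,D] q_used=0 → run E
t=25: queue=[E,C,F,H,D] q_used=1 → run E
t=26: queue=[C,F,H,D,E] q_used=0 → run C
t=27: queue=[C,F,H,D,E] q_used=1 → run C
t=28: queue=[F,H,D,E,C] q_used=0 → run F
t=29: queue=[H,D,E,C] q_used=0 → run H
t=30: queue=[H,D,E,C] q_used=1 → run H
t=31: queue=[D,E,C,H] q_used=0 → run D
t=32: queue=[D,E,C,H] q_used=1 → run D
t=33: queue=[E,C,H] q_used=0 → run E
t=34: queue=[E,C,H] q_used=1 → run E
t=35: queue=[C,H] q_used=0 → run C
t=36: queue=[C,H] q_used=1 → run C
t=37: queue=[H,C] q_used=0 → run H
t=38: queue=[H,C] q_used=1 → run H
t=39: queue=[C,H] q_used=0 → run C
t=40: queue=[H] q_used=0 → run H
t=41: (idle)
t=42: (idle)
t=43: (idle)
t=44: (idle)
t=45: (idle)
t=46: (idle)
t=47: (idle)
t=48: (idle)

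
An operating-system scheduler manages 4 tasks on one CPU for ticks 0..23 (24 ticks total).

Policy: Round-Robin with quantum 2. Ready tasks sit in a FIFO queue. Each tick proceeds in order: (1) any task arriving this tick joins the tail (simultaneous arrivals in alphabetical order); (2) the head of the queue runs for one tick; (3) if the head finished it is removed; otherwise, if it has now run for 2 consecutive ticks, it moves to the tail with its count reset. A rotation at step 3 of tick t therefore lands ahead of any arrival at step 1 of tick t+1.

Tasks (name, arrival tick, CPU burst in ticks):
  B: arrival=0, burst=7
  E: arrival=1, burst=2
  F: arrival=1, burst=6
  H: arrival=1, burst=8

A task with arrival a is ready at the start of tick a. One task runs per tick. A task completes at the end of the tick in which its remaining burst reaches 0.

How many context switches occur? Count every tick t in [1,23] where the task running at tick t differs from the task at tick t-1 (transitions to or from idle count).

t=0: queue=[B] q_used=0 → run B
t=1: queue=[B,E,F,H] q_used=1 → run B
t=2: queue=[E,F,H,B] q_used=0 → run E
t=3: queue=[E,F,H,B] q_used=1 → run E
t=4: queue=[F,H,B] q_used=0 → run F
t=5: queue=[F,H,B] q_used=1 → run F
t=6: queue=[H,B,F] q_used=0 → run H
t=7: queue=[H,B,F] q_used=1 → run H
t=8: queue=[B,F,H] q_used=0 → run B
t=9: queue=[B,F,H] q_used=1 → run B
t=10: queue=[F,H,B] q_used=0 → run F
t=11: queue=[F,H,B] q_used=1 → run F
t=12: queue=[H,B,F] q_used=0 → run H
t=13: queue=[H,B,F] q_used=1 → run H
t=14: queue=[B,F,H] q_used=0 → run B
t=15: queue=[B,F,H] q_used=1 → run B
t=16: queue=[F,H,B] q_used=0 → run F
t=17: queue=[F,H,B] q_used=1 → run F
t=18: queue=[H,B] q_used=0 → run H
t=19: queue=[H,B] q_used=1 → run H
t=20: queue=[B,H] q_used=0 → run B
t=21: queue=[H] q_used=0 → run H
t=22: queue=[H] q_used=1 → run H
t=23: (idle)

context switches = 12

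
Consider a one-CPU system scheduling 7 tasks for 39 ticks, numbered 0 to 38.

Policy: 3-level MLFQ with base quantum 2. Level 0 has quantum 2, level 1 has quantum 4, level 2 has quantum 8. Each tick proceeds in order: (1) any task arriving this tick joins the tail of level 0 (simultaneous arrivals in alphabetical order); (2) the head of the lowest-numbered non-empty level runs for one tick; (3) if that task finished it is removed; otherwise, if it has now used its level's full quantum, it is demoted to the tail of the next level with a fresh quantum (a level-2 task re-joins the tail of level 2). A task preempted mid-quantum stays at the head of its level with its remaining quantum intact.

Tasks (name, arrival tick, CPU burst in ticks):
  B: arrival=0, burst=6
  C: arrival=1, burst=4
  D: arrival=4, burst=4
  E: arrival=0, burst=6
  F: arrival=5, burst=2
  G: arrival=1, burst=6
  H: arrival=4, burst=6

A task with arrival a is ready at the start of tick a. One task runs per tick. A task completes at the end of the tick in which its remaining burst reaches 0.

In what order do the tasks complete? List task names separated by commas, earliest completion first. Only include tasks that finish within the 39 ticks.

t=0: L0/L1/L2 = BE/-/- → run B
t=1: L0/L1/L2 = BECG/-/- → run B
t=2: L0/L1/L2 = ECG/B/- → run E
t=3: L0/L1/L2 = ECG/B/- → run E
t=4: L0/L1/L2 = CGDH/BE/- → run C
t=5: L0/L1/L2 = CGDHF/BE/- → run C
t=6: L0/L1/L2 = GDHF/BEC/- → run G
t=7: L0/L1/L2 = GDHF/BEC/- → run G
t=8: L0/L1/L2 = DHF/BECG/- → run D
t=9: L0/L1/L2 = DHF/BECG/- → run D
t=10: L0/L1/L2 = HF/BECGD/- → run H
t=11: L0/L1/L2 = HF/BECGD/- → run H
t=12: L0/L1/L2 = F/BECGDH/- → run F
t=13: L0/L1/L2 = F/BECGDH/- → run F
t=14: L0/L1/L2 = -/BECGDH/- → run B
t=15: L0/L1/L2 = -/BECGDH/- → run B
t=16: L0/L1/L2 = -/BECGDH/- → run B
t=17: L0/L1/L2 = -/BECGDH/- → run B
t=18: L0/L1/L2 = -/ECGDH/- → run E
t=19: L0/L1/L2 = -/ECGDH/- → run E
t=20: L0/L1/L2 = -/ECGDH/- → run E
t=21: L0/L1/L2 = -/ECGDH/- → run E
t=22: L0/L1/L2 = -/CGDH/- → run C
t=23: L0/L1/L2 = -/CGDH/- → run C
t=24: L0/L1/L2 = -/GDH/- → run G
t=25: L0/L1/L2 = -/GDH/- → run G
t=26: L0/L1/L2 = -/GDH/- → run G
t=27: L0/L1/L2 = -/GDH/- → run G
t=28: L0/L1/L2 = -/DH/- → run D
t=29: L0/L1/L2 = -/DH/- → run D
t=30: L0/L1/L2 = -/H/- → run H
t=31: L0/L1/L2 = -/H/- → run H
t=32: L0/L1/L2 = -/H/- → run H
t=33: L0/L1/L2 = -/H/- → run H
t=34: (idle)
t=35: (idle)
t=36: (idle)
t=37: (idle)
t=38: (idle)

completion order = F, B, E, C, G, D, H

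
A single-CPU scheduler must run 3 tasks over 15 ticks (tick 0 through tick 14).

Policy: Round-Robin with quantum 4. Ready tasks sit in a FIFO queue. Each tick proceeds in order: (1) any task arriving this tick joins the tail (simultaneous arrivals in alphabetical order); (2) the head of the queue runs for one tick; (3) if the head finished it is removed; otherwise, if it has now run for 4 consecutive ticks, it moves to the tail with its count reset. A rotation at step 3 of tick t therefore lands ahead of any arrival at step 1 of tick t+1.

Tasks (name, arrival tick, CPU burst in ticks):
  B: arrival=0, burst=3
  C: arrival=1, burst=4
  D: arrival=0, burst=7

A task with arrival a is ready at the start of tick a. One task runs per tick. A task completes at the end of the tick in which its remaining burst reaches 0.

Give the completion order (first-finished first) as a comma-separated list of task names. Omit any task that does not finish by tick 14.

t=0: queue=[B,D] q_used=0 → run B
t=1: queue=[B,D,C] q_used=1 → run B
t=2: queue=[B,D,C] q_used=2 → run B
t=3: queue=[D,C] q_used=0 → run D
t=4: queue=[D,C] q_used=1 → run D
t=5: queue=[D,C] q_used=2 → run D
t=6: queue=[D,C] q_used=3 → run D
t=7: queue=[C,D] q_used=0 → run C
t=8: queue=[C,D] q_used=1 → run C
t=9: queue=[C,D] q_used=2 → run C
t=10: queue=[C,D] q_used=3 → run C
t=11: queue=[D] q_used=0 → run D
t=12: queue=[D] q_used=1 → run D
t=13: queue=[D] q_used=2 → run D
t=14: (idle)

completion order = B, C, D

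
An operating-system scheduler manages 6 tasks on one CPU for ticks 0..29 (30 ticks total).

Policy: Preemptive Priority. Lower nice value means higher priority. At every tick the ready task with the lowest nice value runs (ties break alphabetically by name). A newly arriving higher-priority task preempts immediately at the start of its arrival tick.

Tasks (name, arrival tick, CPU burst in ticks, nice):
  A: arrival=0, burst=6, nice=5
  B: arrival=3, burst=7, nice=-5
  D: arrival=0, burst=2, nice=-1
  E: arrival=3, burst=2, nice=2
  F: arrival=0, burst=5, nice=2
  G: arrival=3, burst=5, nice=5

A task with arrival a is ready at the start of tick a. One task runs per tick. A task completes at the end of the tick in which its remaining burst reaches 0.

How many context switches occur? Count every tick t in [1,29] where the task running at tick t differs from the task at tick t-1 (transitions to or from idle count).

context switches = 7

t=0: ready={A,D,F} → run D
t=1: ready={A,D,F} → run D
t=2: ready={A,F} → run F
t=3: ready={A,B,E,F,G} → run B
t=4: ready={A,B,E,F,G} → run B
t=5: ready={A,B,E,F,G} → run B
t=6: ready={A,B,E,F,G} → run B
t=7: ready={A,B,E,F,G} → run B
t=8: ready={A,B,E,F,G} → run B
t=9: ready={A,B,E,F,G} → run B
t=10: ready={A,E,F,G} → run E
t=11: ready={A,E,F,G} → run E
t=12: ready={A,F,G} → run F
t=13: ready={A,F,G} → run F
t=14: ready={A,F,G} → run F
t=15: ready={A,F,G} → run F
t=16: ready={A,G} → run A
t=17: ready={A,G} → run A
t=18: ready={A,G} → run A
t=19: ready={A,G} → run A
t=20: ready={A,G} → run A
t=21: ready={A,G} → run A
t=22: ready={G} → run G
t=23: ready={G} → run G
t=24: ready={G} → run G
t=25: ready={G} → run G
t=26: ready={G} → run G
t=27: (idle)
t=28: (idle)
t=29: (idle)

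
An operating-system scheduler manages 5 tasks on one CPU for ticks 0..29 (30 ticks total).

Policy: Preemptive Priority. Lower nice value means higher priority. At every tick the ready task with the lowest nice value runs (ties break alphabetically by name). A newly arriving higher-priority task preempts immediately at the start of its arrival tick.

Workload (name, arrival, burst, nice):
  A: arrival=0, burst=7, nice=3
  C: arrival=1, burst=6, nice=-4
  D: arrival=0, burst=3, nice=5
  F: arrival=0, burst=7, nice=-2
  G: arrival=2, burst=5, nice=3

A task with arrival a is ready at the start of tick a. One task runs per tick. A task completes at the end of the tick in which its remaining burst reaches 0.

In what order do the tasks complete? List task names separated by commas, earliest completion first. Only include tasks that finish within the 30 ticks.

t=0: ready={A,D,F} → run F
t=1: ready={A,C,D,F} → run C
t=2: ready={A,C,D,F,G} → run C
t=3: ready={A,C,D,F,G} → run C
t=4: ready={A,C,D,F,G} → run C
t=5: ready={A,C,D,F,G} → run C
t=6: ready={A,C,D,F,G} → run C
t=7: ready={A,D,F,G} → run F
t=8: ready={A,D,F,G} → run F
t=9: ready={A,D,F,G} → run F
t=10: ready={A,D,F,G} → run F
t=11: ready={A,D,F,G} → run F
t=12: ready={A,D,F,G} → run F
t=13: ready={A,D,G} → run A
t=14: ready={A,D,G} → run A
t=15: ready={A,D,G} → run A
t=16: ready={A,D,G} → run A
t=17: ready={A,D,G} → run A
t=18: ready={A,D,G} → run A
t=19: ready={A,D,G} → run A
t=20: ready={D,G} → run G
t=21: ready={D,G} → run G
t=22: ready={D,G} → run G
t=23: ready={D,G} → run G
t=24: ready={D,G} → run G
t=25: ready={D} → run D
t=26: ready={D} → run D
t=27: ready={D} → run D
t=28: (idle)
t=29: (idle)

completion order = C, F, A, G, D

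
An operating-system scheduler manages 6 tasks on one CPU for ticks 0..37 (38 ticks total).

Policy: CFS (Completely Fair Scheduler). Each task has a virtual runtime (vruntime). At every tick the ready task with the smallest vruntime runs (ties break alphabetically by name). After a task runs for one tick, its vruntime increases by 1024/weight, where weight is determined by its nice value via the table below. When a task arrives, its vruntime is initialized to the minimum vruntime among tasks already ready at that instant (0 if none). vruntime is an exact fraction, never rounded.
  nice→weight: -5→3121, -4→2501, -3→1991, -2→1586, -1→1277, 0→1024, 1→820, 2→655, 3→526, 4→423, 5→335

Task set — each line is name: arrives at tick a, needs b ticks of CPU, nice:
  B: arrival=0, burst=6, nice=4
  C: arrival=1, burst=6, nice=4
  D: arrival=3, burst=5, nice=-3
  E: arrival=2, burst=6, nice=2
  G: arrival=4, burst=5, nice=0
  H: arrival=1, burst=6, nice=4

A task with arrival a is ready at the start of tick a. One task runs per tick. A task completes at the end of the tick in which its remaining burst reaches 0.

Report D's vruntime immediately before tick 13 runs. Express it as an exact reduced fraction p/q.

t=0: vr[B=0] → run B
t=1: vr[B=1024/423 C=1024/423 H=1024/423] → run B
t=2: vr[B=2048/423 C=1024/423 E=1024/423 H=1024/423] → run C
t=3: vr[B=2048/423 C=2048/423 D=1024/423 E=1024/423 H=1024/423] → run D
t=4: vr[B=2048/423 C=2048/423 D=2471936/842193 E=1024/423 G=1024/423 H=1024/423] → run E
t=5: vr[B=2048/423 C=2048/423 D=2471936/842193 E=1103872/277065 G=1024/423 H=1024/423] → run G
t=6: vr[B=2048/423 C=2048/423 D=2471936/842193 E=1103872/277065 G=1447/423 H=1024/423] → run H
t=7: vr[B=2048/423 C=2048/423 D=2471936/842193 E=1103872/277065 G=1447/423 H=2048/423] → run D
t=8: vr[B=2048/423 C=2048/423 D=2905088/842193 E=1103872/277065 G=1447/423 H=2048/423] → run G
t=9: vr[B=2048/423 C=2048/423 D=2905088/842193 E=1103872/277065 G=1870/423 H=2048/423] → run D
t=10: vr[B=2048/423 C=2048/423 D=3338240/842193 E=1103872/277065 G=1870/423 H=2048/423] → run D
t=11: vr[B=2048/423 C=2048/423 D=3771392/842193 E=1103872/277065 G=1870/423 H=2048/423] → run E
t=12: vr[B=2048/423 C=2048/423 D=3771392/842193 E=1537024/277065 G=1870/423 H=2048/423] → run G
t=13: vr[B=2048/423 C=2048/423 D=3771392/842193 E=1537024/277065 G=2293/423 H=2048/423] → run D
t=14: vr[B=2048/423 C=2048/423 E=1537024/277065 G=2293/423 H=2048/423] → run B
t=15: vr[B=1024/141 C=2048/423 E=1537024/277065 G=2293/423 H=2048/423] → run C
t=16: vr[B=1024/141 C=1024/141 E=1537024/277065 G=2293/423 H=2048/423] → run H
t=17: vr[B=1024/141 C=1024/141 E=1537024/277065 G=2293/423 H=1024/141] → run G
t=18: vr[B=1024/141 C=1024/141 E=1537024/277065 G=2716/423 H=1024/141] → run E
t=19: vr[B=1024/141 C=1024/141 E=1970176/277065 G=2716/423 H=1024/141] → run G
t=20: vr[B=1024/141 C=1024/141 E=1970176/277065 H=1024/141] → run E
t=21: vr[B=1024/141 C=1024/141 E=2403328/277065 H=1024/141] → run B
t=22: vr[B=4096/423 C=1024/141 E=2403328/277065 H=1024/141] → run C
t=23: vr[B=4096/423 C=4096/423 E=2403328/277065 H=1024/141] → run H
t=24: vr[B=4096/423 C=4096/423 E=2403328/277065 H=4096/423] → run E
t=25: vr[B=4096/423 C=4096/423 E=567296/55413 H=4096/423] → run B
t=26: vr[B=5120/423 C=4096/423 E=567296/55413 H=4096/423] → run C
t=27: vr[B=5120/423 C=5120/423 E=567296/55413 H=4096/423] → run H
t=28: vr[B=5120/423 C=5120/423 E=567296/55413 H=5120/423] → run E
t=29: vr[B=5120/423 C=5120/423 H=5120/423] → run B
t=30: vr[C=5120/423 H=5120/423] → run C
t=31: vr[C=2048/141 H=5120/423] → run H
t=32: vr[C=2048/141 H=2048/141] → run C
t=33: vr[H=2048/141] → run H
t=34: (idle)
t=35: (idle)
t=36: (idle)
t=37: (idle)

vruntime(D, start of tick 13) = 3771392/842193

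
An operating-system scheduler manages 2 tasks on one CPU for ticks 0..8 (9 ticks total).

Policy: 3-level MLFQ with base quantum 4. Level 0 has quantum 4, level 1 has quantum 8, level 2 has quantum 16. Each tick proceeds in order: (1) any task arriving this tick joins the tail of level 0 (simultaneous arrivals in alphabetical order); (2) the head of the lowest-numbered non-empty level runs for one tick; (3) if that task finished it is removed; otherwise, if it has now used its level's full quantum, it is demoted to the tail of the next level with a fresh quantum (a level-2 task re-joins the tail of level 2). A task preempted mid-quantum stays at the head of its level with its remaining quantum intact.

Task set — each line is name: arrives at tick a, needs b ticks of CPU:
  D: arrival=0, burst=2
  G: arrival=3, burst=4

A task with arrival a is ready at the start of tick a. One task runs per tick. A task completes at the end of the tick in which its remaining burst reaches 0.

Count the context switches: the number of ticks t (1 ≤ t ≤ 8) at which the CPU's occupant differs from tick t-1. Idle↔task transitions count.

context switches = 3

t=0: L0/L1/L2 = D/-/- → run D
t=1: L0/L1/L2 = D/-/- → run D
t=2: (idle)
t=3: L0/L1/L2 = G/-/- → run G
t=4: L0/L1/L2 = G/-/- → run G
t=5: L0/L1/L2 = G/-/- → run G
t=6: L0/L1/L2 = G/-/- → run G
t=7: (idle)
t=8: (idle)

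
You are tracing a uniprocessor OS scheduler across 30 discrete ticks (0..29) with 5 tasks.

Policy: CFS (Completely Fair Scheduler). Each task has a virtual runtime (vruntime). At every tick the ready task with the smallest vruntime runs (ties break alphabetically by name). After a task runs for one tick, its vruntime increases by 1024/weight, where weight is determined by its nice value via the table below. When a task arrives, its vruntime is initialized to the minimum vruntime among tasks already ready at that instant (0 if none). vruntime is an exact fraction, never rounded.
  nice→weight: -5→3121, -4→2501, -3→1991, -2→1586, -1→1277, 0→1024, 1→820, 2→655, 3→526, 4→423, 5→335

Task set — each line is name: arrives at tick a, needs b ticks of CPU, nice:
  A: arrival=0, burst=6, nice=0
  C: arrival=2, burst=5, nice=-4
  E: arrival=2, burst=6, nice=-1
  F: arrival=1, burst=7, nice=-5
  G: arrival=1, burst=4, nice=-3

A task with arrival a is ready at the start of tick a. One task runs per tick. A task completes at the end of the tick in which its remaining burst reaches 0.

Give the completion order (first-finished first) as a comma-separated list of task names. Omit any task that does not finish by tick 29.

completion order = G, C, F, A, E

t=0: vr[A=0] → run A
t=1: vr[A=1 F=1 G=1] → run A
t=2: vr[A=2 C=1 E=1 F=1 G=1] → run C
t=3: vr[A=2 C=3525/2501 E=1 F=1 G=1] → run E
t=4: vr[A=2 C=3525/2501 E=2301/1277 F=1 G=1] → run F
t=5: vr[A=2 C=3525/2501 E=2301/1277 F=4145/3121 G=1] → run G
t=6: vr[A=2 C=3525/2501 E=2301/1277 F=4145/3121 G=3015/1991] → run F
t=7: vr[A=2 C=3525/2501 E=2301/1277 F=5169/3121 G=3015/1991] → run C
t=8: vr[A=2 C=4549/2501 E=2301/1277 F=5169/3121 G=3015/1991] → run G
t=9: vr[A=2 C=4549/2501 E=2301/1277 F=5169/3121 G=4039/1991] → run F
t=10: vr[A=2 C=4549/2501 E=2301/1277 F=6193/3121 G=4039/1991] → run E
t=11: vr[A=2 C=4549/2501 E=3325/1277 F=6193/3121 G=4039/1991] → run C
t=12: vr[A=2 C=5573/2501 E=3325/1277 F=6193/3121 G=4039/1991] → run F
t=13: vr[A=2 C=5573/2501 E=3325/1277 F=7217/3121 G=4039/1991] → run A
t=14: vr[A=3 C=5573/2501 E=3325/1277 F=7217/3121 G=4039/1991] → run G
t=15: vr[A=3 C=5573/2501 E=3325/1277 F=7217/3121 G=5063/1991] → run C
t=16: vr[A=3 C=6597/2501 E=3325/1277 F=7217/3121 G=5063/1991] → run F
t=17: vr[A=3 C=6597/2501 E=3325/1277 F=8241/3121 G=5063/1991] → run G
t=18: vr[A=3 C=6597/2501 E=3325/1277 F=8241/3121] → run E
t=19: vr[A=3 C=6597/2501 E=4349/1277 F=8241/3121] → run C
t=20: vr[A=3 E=4349/1277 F=8241/3121] → run F
t=21: vr[A=3 E=4349/1277 F=9265/3121] → run F
t=22: vr[A=3 E=4349/1277] → run A
t=23: vr[A=4 E=4349/1277] → run E
t=24: vr[A=4 E=5373/1277] → run A
t=25: vr[A=5 E=5373/1277] → run E
t=26: vr[A=5 E=6397/1277] → run A
t=27: vr[E=6397/1277] → run E
t=28: (idle)
t=29: (idle)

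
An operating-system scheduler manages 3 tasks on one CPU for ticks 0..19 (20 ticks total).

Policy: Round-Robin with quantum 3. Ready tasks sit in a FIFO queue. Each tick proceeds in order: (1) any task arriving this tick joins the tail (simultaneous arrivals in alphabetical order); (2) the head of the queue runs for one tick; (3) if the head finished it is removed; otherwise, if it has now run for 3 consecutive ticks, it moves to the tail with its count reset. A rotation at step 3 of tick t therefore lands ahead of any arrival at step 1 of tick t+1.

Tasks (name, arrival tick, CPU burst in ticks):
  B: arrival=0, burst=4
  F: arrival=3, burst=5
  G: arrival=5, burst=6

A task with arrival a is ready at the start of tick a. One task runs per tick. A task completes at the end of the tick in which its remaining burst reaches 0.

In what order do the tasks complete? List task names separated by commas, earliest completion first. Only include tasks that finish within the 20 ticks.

t=0: queue=[B] q_used=0 → run B
t=1: queue=[B] q_used=1 → run B
t=2: queue=[B] q_used=2 → run B
t=3: queue=[B,F] q_used=0 → run B
t=4: queue=[F] q_used=0 → run F
t=5: queue=[F,G] q_used=1 → run F
t=6: queue=[F,G] q_used=2 → run F
t=7: queue=[G,F] q_used=0 → run G
t=8: queue=[G,F] q_used=1 → run G
t=9: queue=[G,F] q_used=2 → run G
t=10: queue=[F,G] q_used=0 → run F
t=11: queue=[F,G] q_used=1 → run F
t=12: queue=[G] q_used=0 → run G
t=13: queue=[G] q_used=1 → run G
t=14: queue=[G] q_used=2 → run G
t=15: (idle)
t=16: (idle)
t=17: (idle)
t=18: (idle)
t=19: (idle)

completion order = B, F, G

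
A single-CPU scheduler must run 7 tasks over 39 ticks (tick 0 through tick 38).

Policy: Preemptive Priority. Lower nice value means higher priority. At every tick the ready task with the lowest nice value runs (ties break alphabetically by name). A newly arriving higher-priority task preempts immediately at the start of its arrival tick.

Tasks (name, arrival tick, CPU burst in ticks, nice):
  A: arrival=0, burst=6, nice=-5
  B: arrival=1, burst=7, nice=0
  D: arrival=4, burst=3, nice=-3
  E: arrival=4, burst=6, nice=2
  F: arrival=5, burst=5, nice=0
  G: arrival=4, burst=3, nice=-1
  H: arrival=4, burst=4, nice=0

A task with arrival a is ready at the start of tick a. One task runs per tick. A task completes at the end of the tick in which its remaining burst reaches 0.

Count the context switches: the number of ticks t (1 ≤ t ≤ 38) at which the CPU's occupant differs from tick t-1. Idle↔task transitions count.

context switches = 7

t=0: ready={A} → run A
t=1: ready={A,B} → run A
t=2: ready={A,B} → run A
t=3: ready={A,B} → run A
t=4: ready={A,B,D,E,G,H} → run A
t=5: ready={A,B,D,E,F,G,H} → run A
t=6: ready={B,D,E,F,G,H} → run D
t=7: ready={B,D,E,F,G,H} → run D
t=8: ready={B,D,E,F,G,H} → run D
t=9: ready={B,E,F,G,H} → run G
t=10: ready={B,E,F,G,H} → run G
t=11: ready={B,E,F,G,H} → run G
t=12: ready={B,E,F,H} → run B
t=13: ready={B,E,F,H} → run B
t=14: ready={B,E,F,H} → run B
t=15: ready={B,E,F,H} → run B
t=16: ready={B,E,F,H} → run B
t=17: ready={B,E,F,H} → run B
t=18: ready={B,E,F,H} → run B
t=19: ready={E,F,H} → run F
t=20: ready={E,F,H} → run F
t=21: ready={E,F,H} → run F
t=22: ready={E,F,H} → run F
t=23: ready={E,F,H} → run F
t=24: ready={E,H} → run H
t=25: ready={E,H} → run H
t=26: ready={E,H} → run H
t=27: ready={E,H} → run H
t=28: ready={E} → run E
t=29: ready={E} → run E
t=30: ready={E} → run E
t=31: ready={E} → run E
t=32: ready={E} → run E
t=33: ready={E} → run E
t=34: (idle)
t=35: (idle)
t=36: (idle)
t=37: (idle)
t=38: (idle)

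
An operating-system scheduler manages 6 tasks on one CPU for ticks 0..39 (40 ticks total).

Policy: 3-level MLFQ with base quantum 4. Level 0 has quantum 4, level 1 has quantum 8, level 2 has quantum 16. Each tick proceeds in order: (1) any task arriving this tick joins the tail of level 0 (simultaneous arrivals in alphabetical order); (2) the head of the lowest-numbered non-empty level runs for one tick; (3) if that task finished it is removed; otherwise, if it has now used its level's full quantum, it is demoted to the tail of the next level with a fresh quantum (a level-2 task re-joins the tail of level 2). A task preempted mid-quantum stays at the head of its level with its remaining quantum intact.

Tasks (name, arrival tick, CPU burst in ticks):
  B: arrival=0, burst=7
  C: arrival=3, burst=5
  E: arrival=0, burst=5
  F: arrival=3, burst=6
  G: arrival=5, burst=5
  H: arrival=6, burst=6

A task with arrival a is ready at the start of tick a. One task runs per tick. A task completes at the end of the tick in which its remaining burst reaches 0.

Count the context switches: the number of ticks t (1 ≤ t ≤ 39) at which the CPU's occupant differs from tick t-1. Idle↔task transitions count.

context switches = 12

t=0: L0/L1/L2 = BE/-/- → run B
t=1: L0/L1/L2 = BE/-/- → run B
t=2: L0/L1/L2 = BE/-/- → run B
t=3: L0/L1/L2 = BECF/-/- → run B
t=4: L0/L1/L2 = ECF/B/- → run E
t=5: L0/L1/L2 = ECFG/B/- → run E
t=6: L0/L1/L2 = ECFGH/B/- → run E
t=7: L0/L1/L2 = ECFGH/B/- → run E
t=8: L0/L1/L2 = CFGH/BE/- → run C
t=9: L0/L1/L2 = CFGH/BE/- → run C
t=10: L0/L1/L2 = CFGH/BE/- → run C
t=11: L0/L1/L2 = CFGH/BE/- → run C
t=12: L0/L1/L2 = FGH/BEC/- → run F
t=13: L0/L1/L2 = FGH/BEC/- → run F
t=14: L0/L1/L2 = FGH/BEC/- → run F
t=15: L0/L1/L2 = FGH/BEC/- → run F
t=16: L0/L1/L2 = GH/BECF/- → run G
t=17: L0/L1/L2 = GH/BECF/- → run G
t=18: L0/L1/L2 = GH/BECF/- → run G
t=19: L0/L1/L2 = GH/BECF/- → run G
t=20: L0/L1/L2 = H/BECFG/- → run H
t=21: L0/L1/L2 = H/BECFG/- → run H
t=22: L0/L1/L2 = H/BECFG/- → run H
t=23: L0/L1/L2 = H/BECFG/- → run H
t=24: L0/L1/L2 = -/BECFGH/- → run B
t=25: L0/L1/L2 = -/BECFGH/- → run B
t=26: L0/L1/L2 = -/BECFGH/- → run B
t=27: L0/L1/L2 = -/ECFGH/- → run E
t=28: L0/L1/L2 = -/CFGH/- → run C
t=29: L0/L1/L2 = -/FGH/- → run F
t=30: L0/L1/L2 = -/FGH/- → run F
t=31: L0/L1/L2 = -/GH/- → run G
t=32: L0/L1/L2 = -/H/- → run H
t=33: L0/L1/L2 = -/H/- → run H
t=34: (idle)
t=35: (idle)
t=36: (idle)
t=37: (idle)
t=38: (idle)
t=39: (idle)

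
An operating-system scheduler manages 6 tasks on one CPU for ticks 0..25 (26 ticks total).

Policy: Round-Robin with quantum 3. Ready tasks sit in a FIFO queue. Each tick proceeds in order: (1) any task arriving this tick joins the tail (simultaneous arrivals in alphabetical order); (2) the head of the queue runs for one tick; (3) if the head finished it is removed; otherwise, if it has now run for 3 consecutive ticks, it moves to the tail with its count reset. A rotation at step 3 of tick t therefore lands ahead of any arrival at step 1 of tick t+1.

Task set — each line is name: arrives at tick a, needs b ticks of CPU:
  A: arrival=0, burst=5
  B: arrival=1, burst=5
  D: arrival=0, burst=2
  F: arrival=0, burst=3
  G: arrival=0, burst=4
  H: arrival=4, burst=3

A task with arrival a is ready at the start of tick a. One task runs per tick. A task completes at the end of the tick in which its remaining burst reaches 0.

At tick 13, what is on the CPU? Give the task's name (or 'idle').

t=0: queue=[A,D,F,G] q_used=0 → run A
t=1: queue=[A,D,F,G,B] q_used=1 → run A
t=2: queue=[A,D,F,G,B] q_used=2 → run A
t=3: queue=[D,F,G,B,A] q_used=0 → run D
t=4: queue=[D,F,G,B,A,H] q_used=1 → run D
t=5: queue=[F,G,B,A,H] q_used=0 → run F
t=6: queue=[F,G,B,A,H] q_used=1 → run F
t=7: queue=[F,G,B,A,H] q_used=2 → run F
t=8: queue=[G,B,A,H] q_used=0 → run G
t=9: queue=[G,B,A,H] q_used=1 → run G
t=10: queue=[G,B,A,H] q_used=2 → run G
t=11: queue=[B,A,H,G] q_used=0 → run B
t=12: queue=[B,A,H,G] q_used=1 → run B
t=13: queue=[B,A,H,G] q_used=2 → run B
t=14: queue=[A,H,G,B] q_used=0 → run A
t=15: queue=[A,H,G,B] q_used=1 → run A
t=16: queue=[H,G,B] q_used=0 → run H
t=17: queue=[H,G,B] q_used=1 → run H
t=18: queue=[H,G,B] q_used=2 → run H
t=19: queue=[G,B] q_used=0 → run G
t=20: queue=[B] q_used=0 → run B
t=21: queue=[B] q_used=1 → run B
t=22: (idle)
t=23: (idle)
t=24: (idle)
t=25: (idle)

running at tick 13 = B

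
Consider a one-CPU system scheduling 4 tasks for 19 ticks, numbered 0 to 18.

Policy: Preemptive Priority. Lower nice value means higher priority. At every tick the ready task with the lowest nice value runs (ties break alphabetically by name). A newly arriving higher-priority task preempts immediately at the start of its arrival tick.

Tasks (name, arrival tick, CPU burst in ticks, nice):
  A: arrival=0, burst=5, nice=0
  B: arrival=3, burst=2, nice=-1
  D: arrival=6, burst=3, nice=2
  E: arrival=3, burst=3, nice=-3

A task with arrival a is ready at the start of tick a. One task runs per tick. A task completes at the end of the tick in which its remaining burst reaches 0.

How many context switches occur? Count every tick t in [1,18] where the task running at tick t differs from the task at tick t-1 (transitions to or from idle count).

t=0: ready={A} → run A
t=1: ready={A} → run A
t=2: ready={A} → run A
t=3: ready={A,B,E} → run E
t=4: ready={A,B,E} → run E
t=5: ready={A,B,E} → run E
t=6: ready={A,B,D} → run B
t=7: ready={A,B,D} → run B
t=8: ready={A,D} → run A
t=9: ready={A,D} → run A
t=10: ready={D} → run D
t=11: ready={D} → run D
t=12: ready={D} → run D
t=13: (idle)
t=14: (idle)
t=15: (idle)
t=16: (idle)
t=17: (idle)
t=18: (idle)

context switches = 5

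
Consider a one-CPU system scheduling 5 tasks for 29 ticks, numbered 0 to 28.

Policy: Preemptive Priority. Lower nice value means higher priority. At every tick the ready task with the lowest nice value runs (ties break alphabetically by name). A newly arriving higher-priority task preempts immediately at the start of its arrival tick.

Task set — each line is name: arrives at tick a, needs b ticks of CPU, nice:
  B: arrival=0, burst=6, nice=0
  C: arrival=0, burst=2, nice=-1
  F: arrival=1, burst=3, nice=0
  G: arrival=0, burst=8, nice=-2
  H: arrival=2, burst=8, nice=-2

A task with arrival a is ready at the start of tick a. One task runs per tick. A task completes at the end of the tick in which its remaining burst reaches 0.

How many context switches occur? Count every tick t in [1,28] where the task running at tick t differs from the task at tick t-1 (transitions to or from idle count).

context switches = 5

t=0: ready={B,C,G} → run G
t=1: ready={B,C,F,G} → run G
t=2: ready={B,C,F,G,H} → run G
t=3: ready={B,C,F,G,H} → run G
t=4: ready={B,C,F,G,H} → run G
t=5: ready={B,C,F,G,H} → run G
t=6: ready={B,C,F,G,H} → run G
t=7: ready={B,C,F,G,H} → run G
t=8: ready={B,C,F,H} → run H
t=9: ready={B,C,F,H} → run H
t=10: ready={B,C,F,H} → run H
t=11: ready={B,C,F,H} → run H
t=12: ready={B,C,F,H} → run H
t=13: ready={B,C,F,H} → run H
t=14: ready={B,C,F,H} → run H
t=15: ready={B,C,F,H} → run H
t=16: ready={B,C,F} → run C
t=17: ready={B,C,F} → run C
t=18: ready={B,F} → run B
t=19: ready={B,F} → run B
t=20: ready={B,F} → run B
t=21: ready={B,F} → run B
t=22: ready={B,F} → run B
t=23: ready={B,F} → run B
t=24: ready={F} → run F
t=25: ready={F} → run F
t=26: ready={F} → run F
t=27: (idle)
t=28: (idle)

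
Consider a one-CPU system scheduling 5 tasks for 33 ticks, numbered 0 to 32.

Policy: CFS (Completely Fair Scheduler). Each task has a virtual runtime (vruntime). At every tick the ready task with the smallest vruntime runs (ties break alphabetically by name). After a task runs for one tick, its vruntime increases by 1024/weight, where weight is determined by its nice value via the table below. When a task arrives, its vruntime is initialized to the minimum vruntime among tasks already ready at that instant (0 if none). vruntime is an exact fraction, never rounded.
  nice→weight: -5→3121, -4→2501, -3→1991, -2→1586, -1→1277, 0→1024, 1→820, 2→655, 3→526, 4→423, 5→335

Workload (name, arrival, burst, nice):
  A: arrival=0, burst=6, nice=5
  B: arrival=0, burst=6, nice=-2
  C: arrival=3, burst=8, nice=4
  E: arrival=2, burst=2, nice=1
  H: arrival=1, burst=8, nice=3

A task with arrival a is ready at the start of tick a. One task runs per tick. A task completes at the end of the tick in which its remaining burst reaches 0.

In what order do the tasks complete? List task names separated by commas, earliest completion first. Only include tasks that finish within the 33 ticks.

completion order = E, B, H, A, C

t=0: vr[A=0 B=0] → run A
t=1: vr[A=1024/335 B=0 H=0] → run B
t=2: vr[A=1024/335 B=512/793 E=0 H=0] → run E
t=3: vr[A=1024/335 B=512/793 C=0 E=256/205 H=0] → run C
t=4: vr[A=1024/335 B=512/793 C=1024/423 E=256/205 H=0] → run H
t=5: vr[A=1024/335 B=512/793 C=1024/423 E=256/205 H=512/263] → run B
t=6: vr[A=1024/335 B=1024/793 C=1024/423 E=256/205 H=512/263] → run E
t=7: vr[A=1024/335 B=1024/793 C=1024/423 H=512/263] → run B
t=8: vr[A=1024/335 B=1536/793 C=1024/423 H=512/263] → run B
t=9: vr[A=1024/335 B=2048/793 C=1024/423 H=512/263] → run H
t=10: vr[A=1024/335 B=2048/793 C=1024/423 H=1024/263] → run C
t=11: vr[A=1024/335 B=2048/793 C=2048/423 H=1024/263] → run B
t=12: vr[A=1024/335 B=2560/793 C=2048/423 H=1024/263] → run A
t=13: vr[A=2048/335 B=2560/793 C=2048/423 H=1024/263] → run B
t=14: vr[A=2048/335 C=2048/423 H=1024/263] → run H
t=15: vr[A=2048/335 C=2048/423 H=1536/263] → run C
t=16: vr[A=2048/335 C=1024/141 H=1536/263] → run H
t=17: vr[A=2048/335 C=1024/141 H=2048/263] → run A
t=18: vr[A=3072/335 C=1024/141 H=2048/263] → run C
t=19: vr[A=3072/335 C=4096/423 H=2048/263] → run H
t=20: vr[A=3072/335 C=4096/423 H=2560/263] → run A
t=21: vr[A=4096/335 C=4096/423 H=2560/263] → run C
t=22: vr[A=4096/335 C=5120/423 H=2560/263] → run H
t=23: vr[A=4096/335 C=5120/423 H=3072/263] → run H
t=24: vr[A=4096/335 C=5120/423 H=3584/263] → run C
t=25: vr[A=4096/335 C=2048/141 H=3584/263] → run A
t=26: vr[A=1024/67 C=2048/141 H=3584/263] → run H
t=27: vr[A=1024/67 C=2048/141] → run C
t=28: vr[A=1024/67 C=7168/423] → run A
t=29: vr[C=7168/423] → run C
t=30: (idle)
t=31: (idle)
t=32: (idle)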